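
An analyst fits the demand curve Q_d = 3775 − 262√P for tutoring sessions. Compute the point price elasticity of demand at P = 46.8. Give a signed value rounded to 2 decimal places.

-0.45

dQ_d/dP = −262/(2√P) = -19.1491. At P = 46.8, Q_d = 1982.64.
Ed = (dQ_d/dP)·(P/Q_d) = (-19.1491) × (46.8/1982.64) = -0.4520…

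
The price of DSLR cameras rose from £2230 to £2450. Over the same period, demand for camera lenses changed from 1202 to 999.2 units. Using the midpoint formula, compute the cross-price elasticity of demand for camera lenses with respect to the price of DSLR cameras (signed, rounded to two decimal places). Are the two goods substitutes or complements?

%ΔQ_{camera lenses} = (999.2 − 1202)/avg = -202.8/1100.6 = -0.184263…
%ΔP_{DSLR cameras} = (2450 − 2230)/avg = 220/2340 = 0.094017…
E_cross = (-202.8/1100.6) / (220/2340) = -1.9598…
E_cross < 0 ⇒ the goods are complements.

-1.96; complements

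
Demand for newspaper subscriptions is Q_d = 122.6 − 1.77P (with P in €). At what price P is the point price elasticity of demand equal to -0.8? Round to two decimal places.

Ed = −1.77P/(122.6 − 1.77P). Set this equal to -0.8:
1.77P = 0.8·(122.6 − 1.77P) ⇒ 1.77P(1 + 0.8) = 0.8·122.6
P = 0.8·122.6 / (1.77·1.8) = 30.7846…

30.78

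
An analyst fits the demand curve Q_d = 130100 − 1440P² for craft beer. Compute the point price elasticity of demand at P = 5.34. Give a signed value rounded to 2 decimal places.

-0.92

dQ_d/dP = −2·1440·P = -15379.2. At P = 5.34, Q_d = 89037.536.
Ed = (dQ_d/dP)·(P/Q_d) = (-15379.2) × (5.34/89037.536) = -0.9223…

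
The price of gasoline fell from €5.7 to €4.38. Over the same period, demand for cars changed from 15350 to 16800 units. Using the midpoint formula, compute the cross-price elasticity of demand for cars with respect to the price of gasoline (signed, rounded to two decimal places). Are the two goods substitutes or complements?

-0.34; complements

%ΔQ_{cars} = (16800 − 15350)/avg = 1450/16075 = 0.090202…
%ΔP_{gasoline} = (4.38 − 5.7)/avg = -1.32/5.04 = -0.261904…
E_cross = (1450/16075) / (-1.32/5.04) = -0.3444…
E_cross < 0 ⇒ the goods are complements.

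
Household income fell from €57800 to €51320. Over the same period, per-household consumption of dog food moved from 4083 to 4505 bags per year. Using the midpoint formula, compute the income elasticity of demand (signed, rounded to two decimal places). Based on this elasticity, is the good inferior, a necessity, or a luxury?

%ΔQ = (4505 − 4083)/[( 4083 + 4505)/2] = 422/4294 = 0.098276…
%ΔIncome = (51320 − 57800)/[( 57800 + 51320)/2] = -6480/54560 = -0.118768…
E_income = (422/4294) / (-6480/54560) = -0.8274…
E_income < 0 ⇒ inferior good.

-0.83; inferior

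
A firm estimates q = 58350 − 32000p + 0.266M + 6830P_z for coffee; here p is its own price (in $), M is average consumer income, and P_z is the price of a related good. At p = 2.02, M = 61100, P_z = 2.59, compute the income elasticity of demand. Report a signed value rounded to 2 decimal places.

0.59

At the given values, q = 58350 − 32000(2.02) + 0.266(61100) + 6830(2.59) = 27652.3.
∂q/∂M = 0.266.
E = (0.266) × (61100/27652.3) = 0.5877…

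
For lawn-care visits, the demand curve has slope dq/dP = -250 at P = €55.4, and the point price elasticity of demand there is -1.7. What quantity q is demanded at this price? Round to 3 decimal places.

8147.059

Ed = (dq/dP)·(P/q) ⇒ q = (dq/dP)·P/Ed = (-250)·55.4/(-1.7) = 8147.05882…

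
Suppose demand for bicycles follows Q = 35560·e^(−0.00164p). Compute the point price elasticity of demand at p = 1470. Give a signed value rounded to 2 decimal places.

-2.41

dQ/dp = −0.00164·Q = -5.2337. At p = 1470, Q = 3191.28.
Ed = (dQ/dp)·(p/Q) = (-5.2337) × (1470/3191.28) = -2.4108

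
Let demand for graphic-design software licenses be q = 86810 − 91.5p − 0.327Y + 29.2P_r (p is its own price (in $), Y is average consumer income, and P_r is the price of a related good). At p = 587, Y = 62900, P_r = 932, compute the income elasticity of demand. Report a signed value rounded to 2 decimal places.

-0.52

At the given values, q = 86810 − 91.5(587) − 0.327(62900) + 29.2(932) = 39745.6.
∂q/∂Y = -0.327.
E = (-0.327) × (62900/39745.6) = -0.5174…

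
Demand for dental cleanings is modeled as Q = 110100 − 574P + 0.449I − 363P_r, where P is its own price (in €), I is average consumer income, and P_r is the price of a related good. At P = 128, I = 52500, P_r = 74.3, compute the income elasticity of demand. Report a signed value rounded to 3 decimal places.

0.709

At the given values, Q = 110100 − 574(128) + 0.449(52500) − 363(74.3) = 33229.6.
∂Q/∂I = 0.449.
E = (0.449) × (52500/33229.6) = 0.70938…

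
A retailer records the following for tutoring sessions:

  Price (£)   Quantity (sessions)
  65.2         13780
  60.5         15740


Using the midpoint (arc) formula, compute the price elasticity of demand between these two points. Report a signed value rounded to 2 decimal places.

%ΔQ = (15740 − 13780) / [(13780 + 15740)/2] = 1960/14760 = 0.132791…
%ΔP = (60.5 − 65.2) / [(65.2 + 60.5)/2] = -4.7/62.85 = -0.074781…
Arc Ed = %ΔQ / %ΔP = (1960/14760) / (-4.7/62.85) = -1.7757…

-1.78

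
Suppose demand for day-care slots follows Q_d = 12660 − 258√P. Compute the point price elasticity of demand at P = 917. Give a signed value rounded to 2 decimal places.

-0.81

dQ_d/dP = −258/(2√P) = -4.25996. At P = 917, Q_d = 4847.24.
Ed = (dQ_d/dP)·(P/Q_d) = (-4.25996) × (917/4847.24) = -0.8058…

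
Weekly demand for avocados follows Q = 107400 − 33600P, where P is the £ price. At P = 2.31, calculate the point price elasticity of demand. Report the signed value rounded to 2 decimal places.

dQ/dP = −33600. At P = 2.31, Q = 107400 − 33600(2.31) = 29784.
Ed = (dQ/dP)·(P/Q) = −33600 × (2.31/29784) = -2.6059…

-2.61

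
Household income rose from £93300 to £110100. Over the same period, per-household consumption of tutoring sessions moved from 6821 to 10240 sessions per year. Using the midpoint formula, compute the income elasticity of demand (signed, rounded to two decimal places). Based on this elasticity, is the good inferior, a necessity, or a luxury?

%ΔQ = (10240 − 6821)/[( 6821 + 10240)/2] = 3419/8530.5 = 0.400797…
%ΔIncome = (110100 − 93300)/[( 93300 + 110100)/2] = 16800/101700 = 0.165191…
E_income = (3419/8530.5) / (16800/101700) = 2.4262…
E_income > 1 ⇒ normal good, luxury.

2.43; luxury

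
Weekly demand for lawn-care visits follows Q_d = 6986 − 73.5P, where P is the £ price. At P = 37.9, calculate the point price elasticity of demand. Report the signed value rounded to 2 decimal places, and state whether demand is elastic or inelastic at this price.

-0.66; inelastic

dQ_d/dP = −73.5. At P = 37.9, Q_d = 6986 − 73.5(37.9) = 4200.35.
Ed = (dQ_d/dP)·(P/Q_d) = −73.5 × (37.9/4200.35) = -0.6631…
|Ed| = 0.66 < 1, so demand is inelastic.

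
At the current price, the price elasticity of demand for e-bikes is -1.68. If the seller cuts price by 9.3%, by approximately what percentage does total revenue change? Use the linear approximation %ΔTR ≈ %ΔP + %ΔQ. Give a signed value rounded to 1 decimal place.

%ΔQ ≈ Ed × %ΔP = (-1.68) × (-9.3%) = +15.6240%
%ΔTR ≈ %ΔP + %ΔQ = (-9.3%) + (+15.6240%) = +6.3240%

+6.3%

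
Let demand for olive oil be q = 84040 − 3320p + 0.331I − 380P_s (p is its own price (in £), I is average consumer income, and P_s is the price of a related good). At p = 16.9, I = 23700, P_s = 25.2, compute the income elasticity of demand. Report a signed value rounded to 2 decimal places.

0.30

At the given values, q = 84040 − 3320(16.9) + 0.331(23700) − 380(25.2) = 26200.7.
∂q/∂I = 0.331.
E = (0.331) × (23700/26200.7) = 0.2994…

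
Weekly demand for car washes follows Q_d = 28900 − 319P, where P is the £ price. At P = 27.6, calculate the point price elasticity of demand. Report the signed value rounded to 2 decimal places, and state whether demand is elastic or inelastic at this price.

-0.44; inelastic

dQ_d/dP = −319. At P = 27.6, Q_d = 28900 − 319(27.6) = 20095.6.
Ed = (dQ_d/dP)·(P/Q_d) = −319 × (27.6/20095.6) = -0.4381…
|Ed| = 0.44 < 1, so demand is inelastic.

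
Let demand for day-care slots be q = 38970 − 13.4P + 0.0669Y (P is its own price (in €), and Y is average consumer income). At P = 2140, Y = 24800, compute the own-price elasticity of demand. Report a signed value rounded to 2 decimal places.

-2.40

At the given values, q = 38970 − 13.4(2140) + 0.0669(24800) = 11953.12.
∂q/∂P = −13.4.
E = (-13.4) × (2140/11953.12) = -2.3990…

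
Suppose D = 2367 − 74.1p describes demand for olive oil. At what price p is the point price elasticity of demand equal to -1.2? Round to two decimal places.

Ed = −74.1p/(2367 − 74.1p). Set this equal to -1.2:
74.1p = 1.2·(2367 − 74.1p) ⇒ 74.1p(1 + 1.2) = 1.2·2367
p = 1.2·2367 / (74.1·2.2) = 17.4236…

17.42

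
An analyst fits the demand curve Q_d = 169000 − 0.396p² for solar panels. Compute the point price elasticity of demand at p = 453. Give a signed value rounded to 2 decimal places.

-1.85

dQ_d/dp = −2·0.396·p = -358.776. At p = 453, Q_d = 87737.236.
Ed = (dQ_d/dp)·(p/Q_d) = (-358.776) × (453/87737.236) = -1.8524…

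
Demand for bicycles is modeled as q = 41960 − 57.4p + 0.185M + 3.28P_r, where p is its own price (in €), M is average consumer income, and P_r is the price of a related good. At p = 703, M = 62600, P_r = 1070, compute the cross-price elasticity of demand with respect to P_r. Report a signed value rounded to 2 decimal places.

At the given values, q = 41960 − 57.4(703) + 0.185(62600) + 3.28(1070) = 16698.4.
∂q/∂P_r = 3.28.
E = (3.28) × (1070/16698.4) = 0.2101…

0.21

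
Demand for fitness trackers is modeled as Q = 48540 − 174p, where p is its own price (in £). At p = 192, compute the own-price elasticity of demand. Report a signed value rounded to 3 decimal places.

-2.208

At the given values, Q = 48540 − 174(192) = 15132.
∂Q/∂p = −174.
E = (-174) × (192/15132) = -2.20777…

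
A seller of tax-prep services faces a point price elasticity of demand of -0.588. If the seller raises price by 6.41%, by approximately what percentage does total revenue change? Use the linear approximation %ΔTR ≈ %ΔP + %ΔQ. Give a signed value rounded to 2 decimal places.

%ΔQ ≈ Ed × %ΔP = (-0.588) × (+6.41%) = -3.7691%
%ΔTR ≈ %ΔP + %ΔQ = (+6.41%) + (-3.7691%) = +2.6409%

+2.64%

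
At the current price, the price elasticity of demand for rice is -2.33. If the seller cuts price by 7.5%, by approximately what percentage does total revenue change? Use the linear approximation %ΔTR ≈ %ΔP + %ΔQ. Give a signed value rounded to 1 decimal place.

%ΔQ ≈ Ed × %ΔP = (-2.33) × (-7.5%) = +17.4750%
%ΔTR ≈ %ΔP + %ΔQ = (-7.5%) + (+17.4750%) = +9.9750%

+10.0%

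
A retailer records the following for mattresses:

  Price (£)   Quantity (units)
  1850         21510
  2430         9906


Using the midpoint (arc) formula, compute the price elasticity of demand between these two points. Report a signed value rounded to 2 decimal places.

%ΔQ = (9906 − 21510) / [(21510 + 9906)/2] = -11604/15708 = -0.738731…
%ΔP = (2430 − 1850) / [(1850 + 2430)/2] = 580/2140 = 0.271028…
Arc Ed = %ΔQ / %ΔP = (-11604/15708) / (580/2140) = -2.7256…

-2.73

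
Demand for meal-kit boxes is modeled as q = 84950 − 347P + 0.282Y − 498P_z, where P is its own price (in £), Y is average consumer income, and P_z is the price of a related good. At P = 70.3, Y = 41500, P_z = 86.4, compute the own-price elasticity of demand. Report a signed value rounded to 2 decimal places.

-0.83

At the given values, q = 84950 − 347(70.3) + 0.282(41500) − 498(86.4) = 29231.7.
∂q/∂P = −347.
E = (-347) × (70.3/29231.7) = -0.8345…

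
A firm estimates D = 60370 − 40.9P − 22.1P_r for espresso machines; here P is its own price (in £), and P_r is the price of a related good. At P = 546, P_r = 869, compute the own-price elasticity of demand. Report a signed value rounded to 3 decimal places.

-1.186

At the given values, D = 60370 − 40.9(546) − 22.1(869) = 18833.7.
∂D/∂P = −40.9.
E = (-40.9) × (546/18833.7) = -1.18571…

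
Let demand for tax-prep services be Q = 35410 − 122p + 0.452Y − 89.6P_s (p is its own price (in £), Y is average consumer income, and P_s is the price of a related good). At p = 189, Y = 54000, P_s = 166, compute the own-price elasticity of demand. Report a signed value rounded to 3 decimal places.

-1.054

At the given values, Q = 35410 − 122(189) + 0.452(54000) − 89.6(166) = 21886.4.
∂Q/∂p = −122.
E = (-122) × (189/21886.4) = -1.05353…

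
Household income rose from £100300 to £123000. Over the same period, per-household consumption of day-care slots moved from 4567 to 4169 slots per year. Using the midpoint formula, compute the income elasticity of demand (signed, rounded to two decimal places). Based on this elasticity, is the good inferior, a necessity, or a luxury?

-0.45; inferior

%ΔQ = (4169 − 4567)/[( 4567 + 4169)/2] = -398/4368 = -0.091117…
%ΔIncome = (123000 − 100300)/[( 100300 + 123000)/2] = 22700/111650 = 0.203313…
E_income = (-398/4368) / (22700/111650) = -0.4481…
E_income < 0 ⇒ inferior good.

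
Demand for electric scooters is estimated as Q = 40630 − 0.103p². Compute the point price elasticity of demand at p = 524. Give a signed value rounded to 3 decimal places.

dQ/dp = −2·0.103·p = -107.944. At p = 524, Q = 12348.672.
Ed = (dQ/dp)·(p/Q) = (-107.944) × (524/12348.672) = -4.58046…

-4.580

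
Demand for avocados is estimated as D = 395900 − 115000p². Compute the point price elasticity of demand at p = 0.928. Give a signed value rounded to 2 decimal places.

-0.67

dD/dp = −2·115000·p = -213440. At p = 0.928, D = 296863.84.
Ed = (dD/dp)·(p/D) = (-213440) × (0.928/296863.84) = -0.6672…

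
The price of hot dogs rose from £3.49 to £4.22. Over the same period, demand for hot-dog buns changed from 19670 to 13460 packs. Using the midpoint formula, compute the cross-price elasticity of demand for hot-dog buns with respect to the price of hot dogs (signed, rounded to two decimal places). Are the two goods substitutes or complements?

%ΔQ_{hot-dog buns} = (13460 − 19670)/avg = -6210/16565 = -0.374886…
%ΔP_{hot dogs} = (4.22 − 3.49)/avg = 0.73/3.855 = 0.189364…
E_cross = (-6210/16565) / (0.73/3.855) = -1.9797…
E_cross < 0 ⇒ the goods are complements.

-1.98; complements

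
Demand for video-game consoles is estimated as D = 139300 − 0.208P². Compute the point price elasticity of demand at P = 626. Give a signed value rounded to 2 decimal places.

-2.82

dD/dP = −2·0.208·P = -260.416. At P = 626, D = 57789.792.
Ed = (dD/dP)·(P/D) = (-260.416) × (626/57789.792) = -2.8209…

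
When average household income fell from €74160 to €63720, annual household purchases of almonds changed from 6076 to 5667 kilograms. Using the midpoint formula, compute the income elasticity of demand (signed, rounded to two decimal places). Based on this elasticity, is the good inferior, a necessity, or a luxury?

%ΔQ = (5667 − 6076)/[( 6076 + 5667)/2] = -409/5871.5 = -0.069658…
%ΔIncome = (63720 − 74160)/[( 74160 + 63720)/2] = -10440/68940 = -0.151436…
E_income = (-409/5871.5) / (-10440/68940) = 0.4599…
0 < E_income < 1 ⇒ normal good, necessity.

0.46; necessity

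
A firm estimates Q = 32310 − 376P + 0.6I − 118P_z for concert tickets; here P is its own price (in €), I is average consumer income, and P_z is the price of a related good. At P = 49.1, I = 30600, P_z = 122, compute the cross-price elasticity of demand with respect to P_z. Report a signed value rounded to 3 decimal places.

-0.808

At the given values, Q = 32310 − 376(49.1) + 0.6(30600) − 118(122) = 17812.4.
∂Q/∂P_z = -118.
E = (-118) × (122/17812.4) = -0.80820…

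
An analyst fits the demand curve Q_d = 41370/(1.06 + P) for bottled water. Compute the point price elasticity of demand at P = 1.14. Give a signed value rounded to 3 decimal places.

-0.518

dQ_d/dP = −41370/(1.06 + P)² = -8547.52. At P = 1.14, Q_d = 18804.5.
Ed = (dQ_d/dP)·(P/Q_d) = (-8547.52) × (1.14/18804.5) = -0.51818…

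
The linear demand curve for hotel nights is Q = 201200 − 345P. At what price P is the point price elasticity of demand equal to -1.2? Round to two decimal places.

318.10

Ed = −345P/(201200 − 345P). Set this equal to -1.2:
345P = 1.2·(201200 − 345P) ⇒ 345P(1 + 1.2) = 1.2·201200
P = 1.2·201200 / (345·2.2) = 318.1027…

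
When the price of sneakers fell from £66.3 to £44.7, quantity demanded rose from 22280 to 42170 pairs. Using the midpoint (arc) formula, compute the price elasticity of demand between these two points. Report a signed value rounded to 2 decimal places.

-1.59

%ΔQ = (42170 − 22280) / [(22280 + 42170)/2] = 19890/32225 = 0.617222…
%ΔP = (44.7 − 66.3) / [(66.3 + 44.7)/2] = -21.6/55.5 = -0.389189…
Arc Ed = %ΔQ / %ΔP = (19890/32225) / (-21.6/55.5) = -1.5859…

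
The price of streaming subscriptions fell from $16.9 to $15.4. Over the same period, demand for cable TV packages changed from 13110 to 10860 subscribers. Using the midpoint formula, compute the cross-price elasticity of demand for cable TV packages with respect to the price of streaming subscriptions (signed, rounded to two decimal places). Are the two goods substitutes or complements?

%ΔQ_{cable TV packages} = (10860 − 13110)/avg = -2250/11985 = -0.187734…
%ΔP_{streaming subscriptions} = (15.4 − 16.9)/avg = -1.5/16.15 = -0.092879…
E_cross = (-2250/11985) / (-1.5/16.15) = 2.0212…
E_cross > 0 ⇒ the goods are substitutes.

2.02; substitutes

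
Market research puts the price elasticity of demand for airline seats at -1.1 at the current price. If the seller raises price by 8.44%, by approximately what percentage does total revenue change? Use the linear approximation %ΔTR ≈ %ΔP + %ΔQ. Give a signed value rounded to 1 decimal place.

%ΔQ ≈ Ed × %ΔP = (-1.1) × (+8.44%) = -9.2840%
%ΔTR ≈ %ΔP + %ΔQ = (+8.44%) + (-9.2840%) = -0.8440%

-0.8%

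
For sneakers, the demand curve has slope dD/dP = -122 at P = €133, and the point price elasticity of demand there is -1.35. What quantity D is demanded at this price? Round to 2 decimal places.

12019.26

Ed = (dD/dP)·(P/D) ⇒ D = (dD/dP)·P/Ed = (-122)·133/(-1.35) = 12019.2592…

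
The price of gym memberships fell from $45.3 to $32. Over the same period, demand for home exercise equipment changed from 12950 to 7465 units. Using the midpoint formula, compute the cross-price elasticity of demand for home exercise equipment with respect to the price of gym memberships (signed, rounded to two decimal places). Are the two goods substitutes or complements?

1.56; substitutes

%ΔQ_{home exercise equipment} = (7465 − 12950)/avg = -5485/10207.5 = -0.537349…
%ΔP_{gym memberships} = (32 − 45.3)/avg = -13.3/38.65 = -0.344113…
E_cross = (-5485/10207.5) / (-13.3/38.65) = 1.5615…
E_cross > 0 ⇒ the goods are substitutes.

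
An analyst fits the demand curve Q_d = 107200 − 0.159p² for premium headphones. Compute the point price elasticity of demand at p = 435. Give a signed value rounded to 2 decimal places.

dQ_d/dp = −2·0.159·p = -138.33. At p = 435, Q_d = 77113.225.
Ed = (dQ_d/dp)·(p/Q_d) = (-138.33) × (435/77113.225) = -0.7803…

-0.78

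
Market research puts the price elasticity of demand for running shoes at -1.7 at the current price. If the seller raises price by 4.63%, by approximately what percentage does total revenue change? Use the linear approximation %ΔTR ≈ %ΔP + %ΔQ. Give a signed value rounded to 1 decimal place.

-3.2%

%ΔQ ≈ Ed × %ΔP = (-1.7) × (+4.63%) = -7.8710%
%ΔTR ≈ %ΔP + %ΔQ = (+4.63%) + (-7.8710%) = -3.2410%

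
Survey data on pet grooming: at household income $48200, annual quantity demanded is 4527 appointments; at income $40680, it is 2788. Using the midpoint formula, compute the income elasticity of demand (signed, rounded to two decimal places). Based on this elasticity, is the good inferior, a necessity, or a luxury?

%ΔQ = (2788 − 4527)/[( 4527 + 2788)/2] = -1739/3657.5 = -0.475461…
%ΔIncome = (40680 − 48200)/[( 48200 + 40680)/2] = -7520/44440 = -0.169216…
E_income = (-1739/3657.5) / (-7520/44440) = 2.8097…
E_income > 1 ⇒ normal good, luxury.

2.81; luxury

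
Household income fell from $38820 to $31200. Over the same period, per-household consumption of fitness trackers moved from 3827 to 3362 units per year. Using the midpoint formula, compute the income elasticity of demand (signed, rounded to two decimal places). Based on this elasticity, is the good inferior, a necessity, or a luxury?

0.59; necessity

%ΔQ = (3362 − 3827)/[( 3827 + 3362)/2] = -465/3594.5 = -0.129364…
%ΔIncome = (31200 − 38820)/[( 38820 + 31200)/2] = -7620/35010 = -0.217652…
E_income = (-465/3594.5) / (-7620/35010) = 0.5943…
0 < E_income < 1 ⇒ normal good, necessity.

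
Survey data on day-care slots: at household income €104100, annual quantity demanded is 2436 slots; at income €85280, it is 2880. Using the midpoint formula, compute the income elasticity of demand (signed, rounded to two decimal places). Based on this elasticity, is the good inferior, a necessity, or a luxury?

%ΔQ = (2880 − 2436)/[( 2436 + 2880)/2] = 444/2658 = 0.167042…
%ΔIncome = (85280 − 104100)/[( 104100 + 85280)/2] = -18820/94690 = -0.198753…
E_income = (444/2658) / (-18820/94690) = -0.8404…
E_income < 0 ⇒ inferior good.

-0.84; inferior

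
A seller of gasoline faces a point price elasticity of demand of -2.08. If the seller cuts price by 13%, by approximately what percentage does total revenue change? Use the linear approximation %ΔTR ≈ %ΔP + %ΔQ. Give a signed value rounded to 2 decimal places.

+14.04%

%ΔQ ≈ Ed × %ΔP = (-2.08) × (-13%) = +27.0400%
%ΔTR ≈ %ΔP + %ΔQ = (-13%) + (+27.0400%) = +14.0400%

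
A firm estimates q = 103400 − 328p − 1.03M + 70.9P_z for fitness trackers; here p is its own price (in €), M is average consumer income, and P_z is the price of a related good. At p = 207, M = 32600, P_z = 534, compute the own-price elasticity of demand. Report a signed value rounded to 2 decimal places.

At the given values, q = 103400 − 328(207) − 1.03(32600) + 70.9(534) = 39786.6.
∂q/∂p = −328.
E = (-328) × (207/39786.6) = -1.7065…

-1.71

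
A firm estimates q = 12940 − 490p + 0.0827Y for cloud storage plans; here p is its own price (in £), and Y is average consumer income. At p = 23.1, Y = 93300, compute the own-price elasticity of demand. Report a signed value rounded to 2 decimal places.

At the given values, q = 12940 − 490(23.1) + 0.0827(93300) = 9336.91.
∂q/∂p = −490.
E = (-490) × (23.1/9336.91) = -1.2122…

-1.21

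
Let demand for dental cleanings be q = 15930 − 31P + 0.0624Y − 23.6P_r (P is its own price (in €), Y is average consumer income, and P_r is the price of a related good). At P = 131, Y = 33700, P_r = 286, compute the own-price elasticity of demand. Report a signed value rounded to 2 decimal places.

At the given values, q = 15930 − 31(131) + 0.0624(33700) − 23.6(286) = 7222.28.
∂q/∂P = −31.
E = (-31) × (131/7222.28) = -0.5622…

-0.56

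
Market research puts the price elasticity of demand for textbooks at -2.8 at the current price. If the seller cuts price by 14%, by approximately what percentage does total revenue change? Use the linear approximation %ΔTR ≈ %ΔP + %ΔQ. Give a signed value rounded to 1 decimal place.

%ΔQ ≈ Ed × %ΔP = (-2.8) × (-14%) = +39.2000%
%ΔTR ≈ %ΔP + %ΔQ = (-14%) + (+39.2000%) = +25.2000%

+25.2%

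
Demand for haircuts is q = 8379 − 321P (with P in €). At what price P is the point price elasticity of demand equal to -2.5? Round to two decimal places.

18.64

Ed = −321P/(8379 − 321P). Set this equal to -2.5:
321P = 2.5·(8379 − 321P) ⇒ 321P(1 + 2.5) = 2.5·8379
P = 2.5·8379 / (321·3.5) = 18.6448…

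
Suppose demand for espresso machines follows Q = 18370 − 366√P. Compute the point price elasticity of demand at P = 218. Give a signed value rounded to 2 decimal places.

-0.21

dQ/dP = −366/(2√P) = -12.3943. At P = 218, Q = 12966.1.
Ed = (dQ/dP)·(P/Q) = (-12.3943) × (218/12966.1) = -0.2083…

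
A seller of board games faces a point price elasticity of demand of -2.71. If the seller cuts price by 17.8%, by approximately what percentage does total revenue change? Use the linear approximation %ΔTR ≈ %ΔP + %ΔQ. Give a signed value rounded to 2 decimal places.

%ΔQ ≈ Ed × %ΔP = (-2.71) × (-17.8%) = +48.2380%
%ΔTR ≈ %ΔP + %ΔQ = (-17.8%) + (+48.2380%) = +30.4380%

+30.44%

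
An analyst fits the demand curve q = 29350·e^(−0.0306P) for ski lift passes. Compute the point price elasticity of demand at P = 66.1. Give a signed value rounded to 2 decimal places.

dq/dP = −0.0306·q = -118.823. At P = 66.1, q = 3883.1.
Ed = (dq/dP)·(P/q) = (-118.823) × (66.1/3883.1) = -2.0226…

-2.02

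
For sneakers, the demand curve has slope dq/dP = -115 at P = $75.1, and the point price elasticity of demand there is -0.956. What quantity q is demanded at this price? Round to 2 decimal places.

9034.00

Ed = (dq/dP)·(P/q) ⇒ q = (dq/dP)·P/Ed = (-115)·75.1/(-0.956) = 9033.9958…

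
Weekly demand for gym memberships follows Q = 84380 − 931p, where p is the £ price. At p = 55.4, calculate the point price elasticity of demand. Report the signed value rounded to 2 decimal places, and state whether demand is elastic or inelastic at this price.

dQ/dp = −931. At p = 55.4, Q = 84380 − 931(55.4) = 32802.6.
Ed = (dQ/dp)·(p/Q) = −931 × (55.4/32802.6) = -1.5723…
|Ed| = 1.57 > 1, so demand is elastic.

-1.57; elastic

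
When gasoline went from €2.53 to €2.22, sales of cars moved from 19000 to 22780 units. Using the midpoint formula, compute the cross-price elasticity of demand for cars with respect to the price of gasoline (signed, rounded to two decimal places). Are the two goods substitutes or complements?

%ΔQ_{cars} = (22780 − 19000)/avg = 3780/20890 = 0.180947…
%ΔP_{gasoline} = (2.22 − 2.53)/avg = -0.31/2.375 = -0.130526…
E_cross = (3780/20890) / (-0.31/2.375) = -1.3862…
E_cross < 0 ⇒ the goods are complements.

-1.39; complements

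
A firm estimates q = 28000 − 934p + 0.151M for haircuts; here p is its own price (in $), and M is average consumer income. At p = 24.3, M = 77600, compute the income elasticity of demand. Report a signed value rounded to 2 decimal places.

At the given values, q = 28000 − 934(24.3) + 0.151(77600) = 17021.4.
∂q/∂M = 0.151.
E = (0.151) × (77600/17021.4) = 0.6884…

0.69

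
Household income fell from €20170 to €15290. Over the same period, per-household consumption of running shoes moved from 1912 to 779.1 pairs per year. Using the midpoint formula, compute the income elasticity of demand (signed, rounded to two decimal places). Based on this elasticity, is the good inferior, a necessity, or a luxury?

%ΔQ = (779.1 − 1912)/[( 1912 + 779.1)/2] = -1132.9/1345.55 = -0.841960…
%ΔIncome = (15290 − 20170)/[( 20170 + 15290)/2] = -4880/17730 = -0.275239…
E_income = (-1132.9/1345.55) / (-4880/17730) = 3.0590…
E_income > 1 ⇒ normal good, luxury.

3.06; luxury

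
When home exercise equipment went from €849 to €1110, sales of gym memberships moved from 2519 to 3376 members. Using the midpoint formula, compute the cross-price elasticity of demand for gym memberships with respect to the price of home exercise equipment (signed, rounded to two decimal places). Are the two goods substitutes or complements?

1.09; substitutes

%ΔQ_{gym memberships} = (3376 − 2519)/avg = 857/2947.5 = 0.290754…
%ΔP_{home exercise equipment} = (1110 − 849)/avg = 261/979.5 = 0.266462…
E_cross = (857/2947.5) / (261/979.5) = 1.0911…
E_cross > 0 ⇒ the goods are substitutes.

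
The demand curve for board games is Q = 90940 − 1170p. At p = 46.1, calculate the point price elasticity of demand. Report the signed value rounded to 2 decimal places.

-1.46

dQ/dp = −1170. At p = 46.1, Q = 90940 − 1170(46.1) = 37003.
Ed = (dQ/dp)·(p/Q) = −1170 × (46.1/37003) = -1.4576…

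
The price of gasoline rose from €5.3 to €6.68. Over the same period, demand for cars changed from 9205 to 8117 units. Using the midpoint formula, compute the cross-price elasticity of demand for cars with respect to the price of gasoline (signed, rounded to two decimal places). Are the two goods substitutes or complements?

%ΔQ_{cars} = (8117 − 9205)/avg = -1088/8661 = -0.125620…
%ΔP_{gasoline} = (6.68 − 5.3)/avg = 1.38/5.99 = 0.230383…
E_cross = (-1088/8661) / (1.38/5.99) = -0.5452…
E_cross < 0 ⇒ the goods are complements.

-0.55; complements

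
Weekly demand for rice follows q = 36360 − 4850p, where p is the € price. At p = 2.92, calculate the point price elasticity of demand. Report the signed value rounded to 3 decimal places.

-0.638

dq/dp = −4850. At p = 2.92, q = 36360 − 4850(2.92) = 22198.
Ed = (dq/dp)·(p/q) = −4850 × (2.92/22198) = -0.63798…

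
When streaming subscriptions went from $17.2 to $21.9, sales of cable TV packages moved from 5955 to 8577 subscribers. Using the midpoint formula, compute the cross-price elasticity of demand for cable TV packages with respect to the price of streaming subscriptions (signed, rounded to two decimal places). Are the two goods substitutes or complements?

1.50; substitutes

%ΔQ_{cable TV packages} = (8577 − 5955)/avg = 2622/7266 = 0.360858…
%ΔP_{streaming subscriptions} = (21.9 − 17.2)/avg = 4.7/19.55 = 0.240409…
E_cross = (2622/7266) / (4.7/19.55) = 1.5010…
E_cross > 0 ⇒ the goods are substitutes.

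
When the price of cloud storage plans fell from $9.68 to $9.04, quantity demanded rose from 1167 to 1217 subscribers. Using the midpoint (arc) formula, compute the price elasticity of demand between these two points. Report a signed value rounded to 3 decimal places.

%ΔQ = (1217 − 1167) / [(1167 + 1217)/2] = 50/1192 = 0.041946…
%ΔP = (9.04 − 9.68) / [(9.68 + 9.04)/2] = -0.64/9.36 = -0.068376…
Arc Ed = %ΔQ / %ΔP = (50/1192) / (-0.64/9.36) = -0.61346…

-0.613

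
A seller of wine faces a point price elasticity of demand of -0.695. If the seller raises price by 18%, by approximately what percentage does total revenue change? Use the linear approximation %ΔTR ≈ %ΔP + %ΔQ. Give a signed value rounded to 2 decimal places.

+5.49%

%ΔQ ≈ Ed × %ΔP = (-0.695) × (+18%) = -12.5100%
%ΔTR ≈ %ΔP + %ΔQ = (+18%) + (-12.5100%) = +5.4900%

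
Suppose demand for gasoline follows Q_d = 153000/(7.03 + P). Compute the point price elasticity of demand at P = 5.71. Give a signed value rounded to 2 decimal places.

dQ_d/dP = −153000/(7.03 + P)² = -942.655. At P = 5.71, Q_d = 12009.4.
Ed = (dQ_d/dP)·(P/Q_d) = (-942.655) × (5.71/12009.4) = -0.4481…

-0.45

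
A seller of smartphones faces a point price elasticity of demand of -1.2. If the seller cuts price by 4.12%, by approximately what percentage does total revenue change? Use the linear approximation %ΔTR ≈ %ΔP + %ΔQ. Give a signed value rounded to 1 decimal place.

+0.8%

%ΔQ ≈ Ed × %ΔP = (-1.2) × (-4.12%) = +4.9440%
%ΔTR ≈ %ΔP + %ΔQ = (-4.12%) + (+4.9440%) = +0.8240%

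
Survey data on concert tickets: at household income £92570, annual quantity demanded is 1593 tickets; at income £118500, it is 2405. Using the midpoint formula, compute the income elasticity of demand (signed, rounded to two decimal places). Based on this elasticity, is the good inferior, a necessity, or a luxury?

%ΔQ = (2405 − 1593)/[( 1593 + 2405)/2] = 812/1999 = 0.406203…
%ΔIncome = (118500 − 92570)/[( 92570 + 118500)/2] = 25930/105535 = 0.245700…
E_income = (812/1999) / (25930/105535) = 1.6532…
E_income > 1 ⇒ normal good, luxury.

1.65; luxury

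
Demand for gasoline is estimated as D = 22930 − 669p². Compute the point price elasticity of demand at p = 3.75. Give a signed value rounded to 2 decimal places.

-1.39

dD/dp = −2·669·p = -5017.5. At p = 3.75, D = 13522.1875.
Ed = (dD/dp)·(p/D) = (-5017.5) × (3.75/13522.1875) = -1.3914…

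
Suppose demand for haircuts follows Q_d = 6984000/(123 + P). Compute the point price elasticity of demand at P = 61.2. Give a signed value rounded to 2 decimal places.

-0.33

dQ_d/dP = −6984000/(123 + P)² = -205.838. At P = 61.2, Q_d = 37915.3.
Ed = (dQ_d/dP)·(P/Q_d) = (-205.838) × (61.2/37915.3) = -0.3322…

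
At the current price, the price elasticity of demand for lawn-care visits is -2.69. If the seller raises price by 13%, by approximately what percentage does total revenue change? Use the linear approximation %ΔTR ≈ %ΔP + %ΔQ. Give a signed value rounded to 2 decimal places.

-21.97%

%ΔQ ≈ Ed × %ΔP = (-2.69) × (+13%) = -34.9700%
%ΔTR ≈ %ΔP + %ΔQ = (+13%) + (-34.9700%) = -21.9700%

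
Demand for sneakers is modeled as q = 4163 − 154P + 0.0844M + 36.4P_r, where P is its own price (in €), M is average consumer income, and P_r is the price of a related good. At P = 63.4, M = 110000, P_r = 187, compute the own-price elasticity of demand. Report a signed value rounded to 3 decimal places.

-0.931

At the given values, q = 4163 − 154(63.4) + 0.0844(110000) + 36.4(187) = 10490.2.
∂q/∂P = −154.
E = (-154) × (63.4/10490.2) = -0.93073…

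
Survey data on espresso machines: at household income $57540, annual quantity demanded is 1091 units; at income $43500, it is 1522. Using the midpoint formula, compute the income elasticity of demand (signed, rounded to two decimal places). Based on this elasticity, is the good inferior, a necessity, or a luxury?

%ΔQ = (1522 − 1091)/[( 1091 + 1522)/2] = 431/1306.5 = 0.329889…
%ΔIncome = (43500 − 57540)/[( 57540 + 43500)/2] = -14040/50520 = -0.277909…
E_income = (431/1306.5) / (-14040/50520) = -1.1870…
E_income < 0 ⇒ inferior good.

-1.19; inferior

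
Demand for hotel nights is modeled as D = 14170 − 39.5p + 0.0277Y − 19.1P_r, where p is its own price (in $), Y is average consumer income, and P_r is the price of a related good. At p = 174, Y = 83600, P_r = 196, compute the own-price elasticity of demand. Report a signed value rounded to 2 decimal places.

-1.17

At the given values, D = 14170 − 39.5(174) + 0.0277(83600) − 19.1(196) = 5869.12.
∂D/∂p = −39.5.
E = (-39.5) × (174/5869.12) = -1.1710…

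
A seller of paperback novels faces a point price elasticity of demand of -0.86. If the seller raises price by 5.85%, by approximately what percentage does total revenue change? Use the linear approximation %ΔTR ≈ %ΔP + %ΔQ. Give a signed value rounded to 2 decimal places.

%ΔQ ≈ Ed × %ΔP = (-0.86) × (+5.85%) = -5.0310%
%ΔTR ≈ %ΔP + %ΔQ = (+5.85%) + (-5.0310%) = +0.8190%

+0.82%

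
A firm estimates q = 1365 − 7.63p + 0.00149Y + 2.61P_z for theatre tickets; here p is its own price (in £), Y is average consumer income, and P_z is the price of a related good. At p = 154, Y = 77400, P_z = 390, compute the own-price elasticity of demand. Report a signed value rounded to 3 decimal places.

-0.888

At the given values, q = 1365 − 7.63(154) + 0.00149(77400) + 2.61(390) = 1323.206.
∂q/∂p = −7.63.
E = (-7.63) × (154/1323.206) = -0.88800…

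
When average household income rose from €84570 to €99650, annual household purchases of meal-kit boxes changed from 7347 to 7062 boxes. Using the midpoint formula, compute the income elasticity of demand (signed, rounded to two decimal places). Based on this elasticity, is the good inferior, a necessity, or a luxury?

-0.24; inferior

%ΔQ = (7062 − 7347)/[( 7347 + 7062)/2] = -285/7204.5 = -0.039558…
%ΔIncome = (99650 − 84570)/[( 84570 + 99650)/2] = 15080/92110 = 0.163717…
E_income = (-285/7204.5) / (15080/92110) = -0.2416…
E_income < 0 ⇒ inferior good.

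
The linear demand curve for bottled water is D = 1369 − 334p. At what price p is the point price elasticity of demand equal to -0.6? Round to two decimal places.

Ed = −334p/(1369 − 334p). Set this equal to -0.6:
334p = 0.6·(1369 − 334p) ⇒ 334p(1 + 0.6) = 0.6·1369
p = 0.6·1369 / (334·1.6) = 1.5370…

1.54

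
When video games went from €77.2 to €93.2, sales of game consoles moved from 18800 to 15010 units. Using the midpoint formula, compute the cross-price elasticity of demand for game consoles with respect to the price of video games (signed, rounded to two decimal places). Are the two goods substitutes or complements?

%ΔQ_{game consoles} = (15010 − 18800)/avg = -3790/16905 = -0.224194…
%ΔP_{video games} = (93.2 − 77.2)/avg = 16/85.2 = 0.187793…
E_cross = (-3790/16905) / (16/85.2) = -1.1938…
E_cross < 0 ⇒ the goods are complements.

-1.19; complements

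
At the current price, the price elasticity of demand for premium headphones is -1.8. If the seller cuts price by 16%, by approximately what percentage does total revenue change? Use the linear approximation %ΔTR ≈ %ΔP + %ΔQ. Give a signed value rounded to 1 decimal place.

+12.8%

%ΔQ ≈ Ed × %ΔP = (-1.8) × (-16%) = +28.8000%
%ΔTR ≈ %ΔP + %ΔQ = (-16%) + (+28.8000%) = +12.8000%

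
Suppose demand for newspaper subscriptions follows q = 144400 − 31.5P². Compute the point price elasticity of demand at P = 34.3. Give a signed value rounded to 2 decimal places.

-0.69

dq/dP = −2·31.5·P = -2160.9. At P = 34.3, q = 107340.565.
Ed = (dq/dP)·(P/q) = (-2160.9) × (34.3/107340.565) = -0.6905…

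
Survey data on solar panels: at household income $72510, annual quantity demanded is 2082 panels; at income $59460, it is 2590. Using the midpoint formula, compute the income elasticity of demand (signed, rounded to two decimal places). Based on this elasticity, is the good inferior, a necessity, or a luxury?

-1.10; inferior

%ΔQ = (2590 − 2082)/[( 2082 + 2590)/2] = 508/2336 = 0.217465…
%ΔIncome = (59460 − 72510)/[( 72510 + 59460)/2] = -13050/65985 = -0.197772…
E_income = (508/2336) / (-13050/65985) = -1.0995…
E_income < 0 ⇒ inferior good.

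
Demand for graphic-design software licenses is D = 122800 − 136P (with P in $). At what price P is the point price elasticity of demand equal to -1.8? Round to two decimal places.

Ed = −136P/(122800 − 136P). Set this equal to -1.8:
136P = 1.8·(122800 − 136P) ⇒ 136P(1 + 1.8) = 1.8·122800
P = 1.8·122800 / (136·2.8) = 580.4621…

580.46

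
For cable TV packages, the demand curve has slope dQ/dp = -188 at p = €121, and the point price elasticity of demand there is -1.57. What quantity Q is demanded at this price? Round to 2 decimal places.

14489.17

Ed = (dQ/dp)·(p/Q) ⇒ Q = (dQ/dp)·p/Ed = (-188)·121/(-1.57) = 14489.1719…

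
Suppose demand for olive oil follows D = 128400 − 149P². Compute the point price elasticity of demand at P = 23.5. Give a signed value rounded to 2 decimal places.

dD/dP = −2·149·P = -7003. At P = 23.5, D = 46114.75.
Ed = (dD/dP)·(P/D) = (-7003) × (23.5/46114.75) = -3.5687…

-3.57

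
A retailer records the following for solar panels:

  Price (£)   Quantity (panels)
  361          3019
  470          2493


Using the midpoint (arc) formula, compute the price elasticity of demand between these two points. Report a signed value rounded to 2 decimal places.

%ΔQ = (2493 − 3019) / [(3019 + 2493)/2] = -526/2756 = -0.190856…
%ΔP = (470 − 361) / [(361 + 470)/2] = 109/415.5 = 0.262334…
Arc Ed = %ΔQ / %ΔP = (-526/2756) / (109/415.5) = -0.7275…

-0.73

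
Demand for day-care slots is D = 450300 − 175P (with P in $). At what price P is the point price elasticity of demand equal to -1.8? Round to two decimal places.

1654.16

Ed = −175P/(450300 − 175P). Set this equal to -1.8:
175P = 1.8·(450300 − 175P) ⇒ 175P(1 + 1.8) = 1.8·450300
P = 1.8·450300 / (175·2.8) = 1654.1632…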